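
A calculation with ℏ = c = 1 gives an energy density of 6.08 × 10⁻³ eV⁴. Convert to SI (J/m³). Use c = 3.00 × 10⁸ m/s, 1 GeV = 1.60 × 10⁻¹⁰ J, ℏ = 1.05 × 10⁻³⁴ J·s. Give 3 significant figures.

[E]/[L]³ = [E]⁴/(ℏc)³; restore (ℏc)⁻³.
1 GeV⁴ → 1/(ℏc)³ × (1 GeV in J)⁴ = 2.10 × 10³⁷ J/m³.
Convert the energy scale: 6.08 × 10⁻³ eV⁴ = 6.08 × 10⁻³⁹ GeV⁴.
Result: 6.08 × 10⁻³⁹ × 2.10 × 10³⁷ = 0.127 J/m³.

0.127 J/m³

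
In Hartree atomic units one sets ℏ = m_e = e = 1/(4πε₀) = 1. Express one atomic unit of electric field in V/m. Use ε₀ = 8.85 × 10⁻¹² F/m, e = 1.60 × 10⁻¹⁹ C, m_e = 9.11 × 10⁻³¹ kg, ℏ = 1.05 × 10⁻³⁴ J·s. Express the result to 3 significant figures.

5.20 × 10¹¹ V/m

E_au = E_h/(e a₀) = m_e²e⁵/((4πε₀)³ℏ⁴)
E_h = 4.38 × 10⁻¹⁸ J
a₀ = 5.26 × 10⁻¹¹ m
E_h/(e·a₀) = 5.20 × 10¹¹ V/m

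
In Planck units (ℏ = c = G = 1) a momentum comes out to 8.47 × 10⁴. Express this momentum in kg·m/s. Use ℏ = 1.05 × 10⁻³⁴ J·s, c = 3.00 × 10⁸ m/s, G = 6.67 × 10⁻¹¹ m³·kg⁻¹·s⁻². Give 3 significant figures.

One Planck momentum: p_P = √(ℏc³/G) = 6.52 kg·m/s.
8.47 × 10⁴ × 6.52 kg·m/s = 5.52 × 10⁵ kg·m/s

5.52 × 10⁵ kg·m/s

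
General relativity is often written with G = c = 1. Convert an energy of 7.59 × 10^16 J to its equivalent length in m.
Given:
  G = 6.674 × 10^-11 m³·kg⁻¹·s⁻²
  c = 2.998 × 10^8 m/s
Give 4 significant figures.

Energy → length via G/c⁴.
7.59 × 10^16 J × (G/c⁴) = 6.270 × 10^-28 m

6.270 × 10^-28 m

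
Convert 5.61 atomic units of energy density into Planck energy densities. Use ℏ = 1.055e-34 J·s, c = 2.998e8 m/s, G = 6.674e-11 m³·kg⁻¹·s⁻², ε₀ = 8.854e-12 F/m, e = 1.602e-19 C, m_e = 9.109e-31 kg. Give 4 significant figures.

atomic unit of energy density: u_au = E_h/a₀³ = m_e⁴e¹⁰/((4πε₀)⁵ℏ⁸) = 2.929e13 J/m³
Planck energy density: u_P = c⁷/(ℏG²) = 4.632e113 J/m³
5.61 × 2.929e13 / 4.632e113 = 3.547e-100

3.547e-100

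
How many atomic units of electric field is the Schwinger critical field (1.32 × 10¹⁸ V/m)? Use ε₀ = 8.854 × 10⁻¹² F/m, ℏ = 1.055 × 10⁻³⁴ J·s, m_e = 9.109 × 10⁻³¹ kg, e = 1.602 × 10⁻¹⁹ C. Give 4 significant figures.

2.573 × 10⁶

atomic unit of electric field: E_au = E_h/(e a₀) = m_e²e⁵/((4πε₀)³ℏ⁴) = 5.131 × 10¹¹ V/m.
1.32 × 10¹⁸ / 5.131 × 10¹¹ = 2.573 × 10⁶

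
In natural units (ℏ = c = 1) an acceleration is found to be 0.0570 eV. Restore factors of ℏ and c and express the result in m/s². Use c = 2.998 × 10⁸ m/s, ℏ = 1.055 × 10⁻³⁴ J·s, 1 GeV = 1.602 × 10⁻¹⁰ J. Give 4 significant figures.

2.595 × 10²² m/s²

Acceleration is [L]/[T]² = c·[E]/ℏ.
1 GeV → c/ℏ × (1 GeV in J) = 4.552 × 10³² m/s².
Convert the energy scale: 0.0570 eV = 5.70 × 10⁻¹¹ GeV.
Result: 5.70 × 10⁻¹¹ × 4.552 × 10³² = 2.595 × 10²² m/s².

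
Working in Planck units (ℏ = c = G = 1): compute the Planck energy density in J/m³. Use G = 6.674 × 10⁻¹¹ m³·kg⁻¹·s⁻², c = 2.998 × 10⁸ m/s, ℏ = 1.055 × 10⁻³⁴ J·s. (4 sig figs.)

4.632 × 10¹¹³ J/m³

Dimensional analysis gives u_P = c⁷/(ℏG²).
  = 2.177 × 10⁵⁹ / 4.699 × 10⁻⁵⁵
  = 4.632 × 10¹¹³ J/m³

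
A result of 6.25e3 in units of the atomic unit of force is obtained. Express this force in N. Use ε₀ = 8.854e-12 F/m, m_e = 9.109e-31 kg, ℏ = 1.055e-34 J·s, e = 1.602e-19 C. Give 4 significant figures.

5.137e-4 N

One atomic unit of force: F_au = E_h/a₀ = m_e²e⁶/((4πε₀)³ℏ⁴) = 8.220e-8 N.
6.25e3 × 8.220e-8 N = 5.137e-4 N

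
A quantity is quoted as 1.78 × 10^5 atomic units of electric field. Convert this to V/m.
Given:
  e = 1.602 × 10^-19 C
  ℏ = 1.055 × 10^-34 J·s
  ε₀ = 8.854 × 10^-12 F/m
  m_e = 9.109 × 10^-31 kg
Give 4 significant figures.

One atomic unit of electric field: E_au = E_h/(e a₀) = m_e²e⁵/((4πε₀)³ℏ⁴) = 5.131 × 10^11 V/m.
1.78 × 10^5 × 5.131 × 10^11 V/m = 9.133 × 10^16 V/m

9.133 × 10^16 V/m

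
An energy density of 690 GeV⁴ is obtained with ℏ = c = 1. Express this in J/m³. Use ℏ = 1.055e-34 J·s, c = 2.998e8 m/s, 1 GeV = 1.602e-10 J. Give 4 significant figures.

1.436e40 J/m³

[E]/[L]³ = [E]⁴/(ℏc)³; restore (ℏc)⁻³.
1 GeV⁴ → 1/(ℏc)³ × (1 GeV in J)⁴ = 2.082e37 J/m³.
Result: 690 × 2.082e37 = 1.436e40 J/m³.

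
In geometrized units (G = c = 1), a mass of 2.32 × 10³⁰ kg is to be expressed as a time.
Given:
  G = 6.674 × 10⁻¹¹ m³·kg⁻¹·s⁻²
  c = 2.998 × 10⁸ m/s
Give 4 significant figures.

5.746 × 10⁻⁶ s

Mass → time via G/c³.
2.32 × 10³⁰ kg × (G/c³) = 5.746 × 10⁻⁶ s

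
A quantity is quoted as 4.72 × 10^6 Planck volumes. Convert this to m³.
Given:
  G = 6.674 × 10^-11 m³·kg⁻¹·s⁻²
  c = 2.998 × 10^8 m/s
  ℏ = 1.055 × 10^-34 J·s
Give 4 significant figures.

1.994 × 10^-98 m³

One Planck volume: V_P = (ℏG/c³)^(3/2) = 4.224 × 10^-105 m³.
4.72 × 10^6 × 4.224 × 10^-105 m³ = 1.994 × 10^-98 m³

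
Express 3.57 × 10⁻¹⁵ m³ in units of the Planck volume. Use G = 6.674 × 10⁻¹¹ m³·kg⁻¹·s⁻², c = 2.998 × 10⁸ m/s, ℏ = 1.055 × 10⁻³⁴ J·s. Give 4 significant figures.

8.452 × 10⁸⁹

Planck volume: V_P = (ℏG/c³)^(3/2) = 4.224 × 10⁻¹⁰⁵ m³.
3.57 × 10⁻¹⁵ / 4.224 × 10⁻¹⁰⁵ = 8.452 × 10⁸⁹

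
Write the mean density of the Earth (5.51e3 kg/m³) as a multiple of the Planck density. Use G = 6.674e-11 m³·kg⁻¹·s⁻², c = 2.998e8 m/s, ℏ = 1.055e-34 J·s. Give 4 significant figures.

1.069e-93

Planck density: ρ_P = c⁵/(ℏG²) = 5.154e96 kg/m³.
5.51e3 / 5.154e96 = 1.069e-93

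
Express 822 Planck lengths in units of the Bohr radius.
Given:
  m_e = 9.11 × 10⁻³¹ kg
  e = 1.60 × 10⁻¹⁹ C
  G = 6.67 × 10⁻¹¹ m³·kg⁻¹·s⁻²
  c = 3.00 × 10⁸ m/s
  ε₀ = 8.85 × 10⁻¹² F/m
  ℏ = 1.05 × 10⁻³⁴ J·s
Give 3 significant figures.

2.52 × 10⁻²²

Planck length: ℓ_P = √(ℏG/c³) = 1.61 × 10⁻³⁵ m
Bohr radius: a₀ = 4πε₀ℏ²/(m_e e²) = 5.26 × 10⁻¹¹ m
822 × 1.61 × 10⁻³⁵ / 5.26 × 10⁻¹¹ = 2.52 × 10⁻²²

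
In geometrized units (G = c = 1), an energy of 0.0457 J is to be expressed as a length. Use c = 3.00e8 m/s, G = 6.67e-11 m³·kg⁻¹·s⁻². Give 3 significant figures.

3.76e-46 m

Energy → length via G/c⁴.
0.0457 J × (G/c⁴) = 3.76e-46 m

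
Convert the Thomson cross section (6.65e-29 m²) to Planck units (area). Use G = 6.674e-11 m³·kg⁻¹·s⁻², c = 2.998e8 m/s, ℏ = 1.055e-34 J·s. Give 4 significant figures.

2.545e41

Planck area: A_P = ℏG/c³ = 2.613e-70 m².
6.65e-29 / 2.613e-70 = 2.545e41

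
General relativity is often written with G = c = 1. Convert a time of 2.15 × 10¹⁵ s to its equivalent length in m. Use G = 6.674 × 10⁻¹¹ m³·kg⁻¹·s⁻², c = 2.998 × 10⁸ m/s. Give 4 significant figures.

Time → length via c.
2.15 × 10¹⁵ s × (c) = 6.446 × 10²³ m

6.446 × 10²³ m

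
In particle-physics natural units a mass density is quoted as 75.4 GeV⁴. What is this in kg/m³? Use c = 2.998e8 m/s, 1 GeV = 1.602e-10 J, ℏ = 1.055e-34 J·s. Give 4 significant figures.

1.746e22 kg/m³

Mass density is [E]/(c²[L]³) = [E]⁴/(ℏ³c⁵).
1 GeV⁴ → 1/(ℏ³c⁵) × (1 GeV in J)⁴ = 2.316e20 kg/m³.
Result: 75.4 × 2.316e20 = 1.746e22 kg/m³.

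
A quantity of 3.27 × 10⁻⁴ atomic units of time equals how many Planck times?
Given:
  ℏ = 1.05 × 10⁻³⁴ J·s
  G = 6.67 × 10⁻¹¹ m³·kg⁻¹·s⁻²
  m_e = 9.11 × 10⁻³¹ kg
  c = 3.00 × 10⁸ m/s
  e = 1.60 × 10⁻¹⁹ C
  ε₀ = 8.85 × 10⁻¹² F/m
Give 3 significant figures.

1.46 × 10²³

atomic unit of time: τ_au = (4πε₀)²ℏ³/(m_e e⁴) = 2.40 × 10⁻¹⁷ s
Planck time: t_P = √(ℏG/c⁵) = 5.37 × 10⁻⁴⁴ s
3.27 × 10⁻⁴ × 2.40 × 10⁻¹⁷ / 5.37 × 10⁻⁴⁴ = 1.46 × 10²³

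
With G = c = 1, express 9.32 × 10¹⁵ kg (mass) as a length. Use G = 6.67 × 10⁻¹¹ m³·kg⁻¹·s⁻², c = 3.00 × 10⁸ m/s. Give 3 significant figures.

In G = c = 1 units mass has dimensions of length; the conversion factor is G/c².
9.32 × 10¹⁵ kg × (G/c²) = 6.91 × 10⁻¹² m

6.91 × 10⁻¹² m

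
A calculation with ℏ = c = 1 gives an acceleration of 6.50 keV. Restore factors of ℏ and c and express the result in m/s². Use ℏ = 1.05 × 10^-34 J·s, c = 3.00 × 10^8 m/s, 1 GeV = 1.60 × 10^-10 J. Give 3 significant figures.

2.97 × 10^27 m/s²

Acceleration is [L]/[T]² = c·[E]/ℏ.
1 GeV → c/ℏ × (1 GeV in J) = 4.57 × 10^32 m/s².
Convert the energy scale: 6.50 keV = 6.50 × 10^-6 GeV.
Result: 6.50 × 10^-6 × 4.57 × 10^32 = 2.97 × 10^27 m/s².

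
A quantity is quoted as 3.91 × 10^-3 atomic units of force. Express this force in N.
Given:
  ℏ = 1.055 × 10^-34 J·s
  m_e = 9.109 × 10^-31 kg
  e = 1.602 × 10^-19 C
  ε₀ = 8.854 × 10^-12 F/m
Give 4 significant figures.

3.214 × 10^-10 N

One atomic unit of force: F_au = E_h/a₀ = m_e²e⁶/((4πε₀)³ℏ⁴) = 8.220 × 10^-8 N.
3.91 × 10^-3 × 8.220 × 10^-8 N = 3.214 × 10^-10 N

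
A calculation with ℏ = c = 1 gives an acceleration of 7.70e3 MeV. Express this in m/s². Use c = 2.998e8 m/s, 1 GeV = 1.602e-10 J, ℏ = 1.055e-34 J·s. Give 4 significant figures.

Acceleration is [L]/[T]² = c·[E]/ℏ.
1 GeV → c/ℏ × (1 GeV in J) = 4.552e32 m/s².
Convert the energy scale: 7.70e3 MeV = 7.70 GeV.
Result: 7.70 × 4.552e32 = 3.505e33 m/s².

3.505e33 m/s²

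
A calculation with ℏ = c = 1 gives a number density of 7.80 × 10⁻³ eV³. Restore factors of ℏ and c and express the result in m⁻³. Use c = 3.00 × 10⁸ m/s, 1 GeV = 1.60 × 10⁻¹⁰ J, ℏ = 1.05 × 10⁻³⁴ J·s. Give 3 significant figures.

1.02 × 10¹⁸ m⁻³

Number density is [L]⁻³ = [E]³/(ℏc)³.
1 GeV³ → 1/(ℏc)³ × (1 GeV in J)³ = 1.31 × 10⁴⁷ m⁻³.
Convert the energy scale: 7.80 × 10⁻³ eV³ = 7.80 × 10⁻³⁰ GeV³.
Result: 7.80 × 10⁻³⁰ × 1.31 × 10⁴⁷ = 1.02 × 10¹⁸ m⁻³.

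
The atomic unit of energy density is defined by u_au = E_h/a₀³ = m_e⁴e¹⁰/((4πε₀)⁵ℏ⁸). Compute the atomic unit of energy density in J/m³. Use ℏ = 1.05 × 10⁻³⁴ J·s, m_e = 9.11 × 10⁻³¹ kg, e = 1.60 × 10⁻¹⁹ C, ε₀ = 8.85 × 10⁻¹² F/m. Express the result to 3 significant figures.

u_au = E_h/a₀³ = m_e⁴e¹⁰/((4πε₀)⁵ℏ⁸)
E_h = 4.38 × 10⁻¹⁸ J
a₀ = 5.26 × 10⁻¹¹ m
E_h/a₀³ = 3.01 × 10¹³ J/m³

3.01 × 10¹³ J/m³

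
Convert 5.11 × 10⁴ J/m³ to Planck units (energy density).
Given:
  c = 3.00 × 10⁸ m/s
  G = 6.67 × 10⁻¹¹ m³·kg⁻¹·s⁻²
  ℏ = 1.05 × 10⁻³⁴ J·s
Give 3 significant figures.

1.09 × 10⁻¹⁰⁹

Planck energy density: u_P = c⁷/(ℏG²) = 4.68 × 10¹¹³ J/m³.
5.11 × 10⁴ / 4.68 × 10¹¹³ = 1.09 × 10⁻¹⁰⁹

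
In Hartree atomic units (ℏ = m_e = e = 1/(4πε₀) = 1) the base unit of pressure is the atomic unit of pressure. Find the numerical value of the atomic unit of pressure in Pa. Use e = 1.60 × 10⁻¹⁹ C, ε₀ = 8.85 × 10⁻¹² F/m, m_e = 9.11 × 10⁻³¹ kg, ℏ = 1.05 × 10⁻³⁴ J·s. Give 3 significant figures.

P_au = E_h/a₀³ = m_e⁴e¹⁰/((4πε₀)⁵ℏ⁸)
E_h = 4.38 × 10⁻¹⁸ J
a₀ = 5.26 × 10⁻¹¹ m
E_h/a₀³ = 3.01 × 10¹³ Pa

3.01 × 10¹³ Pa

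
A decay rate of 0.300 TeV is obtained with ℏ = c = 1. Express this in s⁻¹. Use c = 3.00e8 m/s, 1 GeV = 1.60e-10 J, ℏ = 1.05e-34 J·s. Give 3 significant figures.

A rate is [E]/ℏ; divide by ℏ.
1 GeV → 1/ℏ × (1 GeV in J) = 1.52e24 s⁻¹.
Convert the energy scale: 0.300 TeV = 300 GeV.
Result: 300 × 1.52e24 = 4.57e26 s⁻¹.

4.57e26 s⁻¹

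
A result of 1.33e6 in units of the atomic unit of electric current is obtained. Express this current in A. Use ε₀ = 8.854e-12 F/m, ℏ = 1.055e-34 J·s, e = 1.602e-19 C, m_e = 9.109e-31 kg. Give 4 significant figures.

8.794e3 A

One atomic unit of electric current: I_au = e E_h/ℏ = m_e e⁵/((4πε₀)²ℏ³) = 6.612e-3 A.
1.33e6 × 6.612e-3 A = 8.794e3 A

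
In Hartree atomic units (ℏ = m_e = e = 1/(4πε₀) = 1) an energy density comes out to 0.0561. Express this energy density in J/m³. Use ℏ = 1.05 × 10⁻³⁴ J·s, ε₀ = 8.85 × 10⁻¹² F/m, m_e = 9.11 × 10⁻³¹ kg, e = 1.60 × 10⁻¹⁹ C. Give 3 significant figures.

1.69 × 10¹² J/m³

One atomic unit of energy density: u_au = E_h/a₀³ = m_e⁴e¹⁰/((4πε₀)⁵ℏ⁸) = 3.01 × 10¹³ J/m³.
0.0561 × 3.01 × 10¹³ J/m³ = 1.69 × 10¹² J/m³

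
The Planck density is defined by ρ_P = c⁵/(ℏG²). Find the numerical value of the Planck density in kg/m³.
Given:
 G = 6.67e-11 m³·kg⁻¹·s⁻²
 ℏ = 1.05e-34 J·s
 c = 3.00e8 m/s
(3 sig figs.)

5.20e96 kg/m³

ρ_P = c⁵/(ℏG²)
  = 2.43e42 / 4.67e-55
  = 5.20e96 kg/m³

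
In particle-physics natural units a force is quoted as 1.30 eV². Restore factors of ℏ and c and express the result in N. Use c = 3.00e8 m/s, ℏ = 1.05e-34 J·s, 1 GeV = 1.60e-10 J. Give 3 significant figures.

1.06e-12 N

Force is [E]/[L] = [E]²/(ℏc); restore (ℏc)⁻¹.
1 GeV² → 1/(ℏc) × (1 GeV in J)² = 8.13e5 N.
Convert the energy scale: 1.30 eV² = 1.30e-18 GeV².
Result: 1.30e-18 × 8.13e5 = 1.06e-12 N.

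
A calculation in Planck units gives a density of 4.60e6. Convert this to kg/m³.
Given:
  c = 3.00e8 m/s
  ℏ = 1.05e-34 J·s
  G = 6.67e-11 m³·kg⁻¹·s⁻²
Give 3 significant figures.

2.39e103 kg/m³

One Planck density: ρ_P = c⁵/(ℏG²) = 5.20e96 kg/m³.
4.60e6 × 5.20e96 kg/m³ = 2.39e103 kg/m³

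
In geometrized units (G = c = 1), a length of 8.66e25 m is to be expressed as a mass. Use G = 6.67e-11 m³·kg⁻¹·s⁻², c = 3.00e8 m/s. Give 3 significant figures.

1.17e53 kg

Length → mass via c²/G.
8.66e25 m × (c²/G) = 1.17e53 kg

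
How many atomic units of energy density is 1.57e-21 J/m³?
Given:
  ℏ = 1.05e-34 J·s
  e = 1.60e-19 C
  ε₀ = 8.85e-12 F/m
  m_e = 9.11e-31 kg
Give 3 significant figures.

5.21e-35

atomic unit of energy density: u_au = E_h/a₀³ = m_e⁴e¹⁰/((4πε₀)⁵ℏ⁸) = 3.01e13 J/m³.
1.57e-21 / 3.01e13 = 5.21e-35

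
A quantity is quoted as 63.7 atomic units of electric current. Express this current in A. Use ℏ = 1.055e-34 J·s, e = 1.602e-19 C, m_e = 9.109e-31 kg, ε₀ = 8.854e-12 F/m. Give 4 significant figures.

0.4212 A

One atomic unit of electric current: I_au = e E_h/ℏ = m_e e⁵/((4πε₀)²ℏ³) = 6.612e-3 A.
63.7 × 6.612e-3 A = 0.4212 A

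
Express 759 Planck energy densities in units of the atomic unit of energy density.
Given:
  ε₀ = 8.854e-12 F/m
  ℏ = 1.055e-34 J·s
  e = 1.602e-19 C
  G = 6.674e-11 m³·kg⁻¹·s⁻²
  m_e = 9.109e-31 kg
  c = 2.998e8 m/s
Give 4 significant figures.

1.200e103

Planck energy density: u_P = c⁷/(ℏG²) = 4.632e113 J/m³
atomic unit of energy density: u_au = E_h/a₀³ = m_e⁴e¹⁰/((4πε₀)⁵ℏ⁸) = 2.929e13 J/m³
759 × 4.632e113 / 2.929e13 = 1.200e103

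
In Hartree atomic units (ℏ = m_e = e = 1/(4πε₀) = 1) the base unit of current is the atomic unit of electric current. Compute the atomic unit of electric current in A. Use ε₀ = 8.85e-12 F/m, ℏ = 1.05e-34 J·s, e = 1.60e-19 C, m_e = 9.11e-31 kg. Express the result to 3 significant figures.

I_au = e E_h/ℏ = m_e e⁵/((4πε₀)²ℏ³)
E_h = 4.38e-18 J
e·E_h/ℏ = 6.67e-3 A

6.67e-3 A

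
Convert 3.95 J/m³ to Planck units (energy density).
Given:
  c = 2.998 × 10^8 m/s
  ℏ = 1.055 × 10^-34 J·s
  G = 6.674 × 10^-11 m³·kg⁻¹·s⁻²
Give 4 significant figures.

Planck energy density: u_P = c⁷/(ℏG²) = 4.632 × 10^113 J/m³.
3.95 / 4.632 × 10^113 = 8.527 × 10^-114

8.527 × 10^-114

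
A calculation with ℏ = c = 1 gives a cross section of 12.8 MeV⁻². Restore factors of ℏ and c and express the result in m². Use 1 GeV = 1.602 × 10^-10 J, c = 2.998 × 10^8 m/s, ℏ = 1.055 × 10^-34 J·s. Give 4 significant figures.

4.989 × 10^-25 m²

Area is [L]² = [E]⁻²·(ℏc)²; restore (ℏc)².
1 GeV⁻² → (ℏc)² × (1 GeV in J)⁻² = 3.898 × 10^-32 m².
Convert the energy scale: 12.8 MeV⁻² = 1.28 × 10^7 GeV⁻².
Result: 1.28 × 10^7 × 3.898 × 10^-32 = 4.989 × 10^-25 m².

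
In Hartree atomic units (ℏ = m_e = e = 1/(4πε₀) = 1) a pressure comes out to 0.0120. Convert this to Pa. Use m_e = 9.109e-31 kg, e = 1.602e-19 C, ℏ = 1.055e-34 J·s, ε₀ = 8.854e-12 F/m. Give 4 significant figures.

3.515e11 Pa

One atomic unit of pressure: P_au = E_h/a₀³ = m_e⁴e¹⁰/((4πε₀)⁵ℏ⁸) = 2.929e13 Pa.
0.0120 × 2.929e13 Pa = 3.515e11 Pa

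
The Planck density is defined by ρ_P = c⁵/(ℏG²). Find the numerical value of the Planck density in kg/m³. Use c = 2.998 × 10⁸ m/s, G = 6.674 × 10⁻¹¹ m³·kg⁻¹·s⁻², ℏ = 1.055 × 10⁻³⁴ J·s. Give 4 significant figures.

ρ_P = c⁵/(ℏG²)
  = 2.422 × 10⁴² / 4.699 × 10⁻⁵⁵
  = 5.154 × 10⁹⁶ kg/m³

5.154 × 10⁹⁶ kg/m³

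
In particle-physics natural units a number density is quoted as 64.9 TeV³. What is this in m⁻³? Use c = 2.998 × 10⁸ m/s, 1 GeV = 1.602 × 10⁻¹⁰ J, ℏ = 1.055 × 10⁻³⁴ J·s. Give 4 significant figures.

8.433 × 10⁵⁷ m⁻³

Number density is [L]⁻³ = [E]³/(ℏc)³.
1 GeV³ → 1/(ℏc)³ × (1 GeV in J)³ = 1.299 × 10⁴⁷ m⁻³.
Convert the energy scale: 64.9 TeV³ = 6.49 × 10¹⁰ GeV³.
Result: 6.49 × 10¹⁰ × 1.299 × 10⁴⁷ = 8.433 × 10⁵⁷ m⁻³.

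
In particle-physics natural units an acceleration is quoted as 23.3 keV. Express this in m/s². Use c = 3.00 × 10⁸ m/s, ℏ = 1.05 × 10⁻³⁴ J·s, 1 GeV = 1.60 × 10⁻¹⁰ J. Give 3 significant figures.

1.07 × 10²⁸ m/s²

Acceleration is [L]/[T]² = c·[E]/ℏ.
1 GeV → c/ℏ × (1 GeV in J) = 4.57 × 10³² m/s².
Convert the energy scale: 23.3 keV = 2.33 × 10⁻⁵ GeV.
Result: 2.33 × 10⁻⁵ × 4.57 × 10³² = 1.07 × 10²⁸ m/s².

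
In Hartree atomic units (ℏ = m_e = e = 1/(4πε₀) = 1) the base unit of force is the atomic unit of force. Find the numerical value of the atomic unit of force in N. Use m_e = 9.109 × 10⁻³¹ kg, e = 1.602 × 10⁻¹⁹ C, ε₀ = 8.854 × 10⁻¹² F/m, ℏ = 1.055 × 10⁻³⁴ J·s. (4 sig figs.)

F_au = E_h/a₀ = m_e²e⁶/((4πε₀)³ℏ⁴)
E_h = 4.354 × 10⁻¹⁸ J
a₀ = 5.297 × 10⁻¹¹ m
E_h/a₀ = 8.220 × 10⁻⁸ N

8.220 × 10⁻⁸ N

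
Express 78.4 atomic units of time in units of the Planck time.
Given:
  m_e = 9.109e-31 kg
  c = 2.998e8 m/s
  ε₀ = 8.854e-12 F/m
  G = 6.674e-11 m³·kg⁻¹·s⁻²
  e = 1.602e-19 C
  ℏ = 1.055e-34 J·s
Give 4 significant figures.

3.523e28

atomic unit of time: τ_au = (4πε₀)²ℏ³/(m_e e⁴) = 2.423e-17 s
Planck time: t_P = √(ℏG/c⁵) = 5.392e-44 s
78.4 × 2.423e-17 / 5.392e-44 = 3.523e28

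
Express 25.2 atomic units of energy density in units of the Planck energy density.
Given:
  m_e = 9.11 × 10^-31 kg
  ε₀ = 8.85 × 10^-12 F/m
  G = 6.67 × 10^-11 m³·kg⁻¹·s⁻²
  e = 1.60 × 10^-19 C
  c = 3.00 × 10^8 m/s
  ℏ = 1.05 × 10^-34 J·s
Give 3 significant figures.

1.62 × 10^-99

atomic unit of energy density: u_au = E_h/a₀³ = m_e⁴e¹⁰/((4πε₀)⁵ℏ⁸) = 3.01 × 10^13 J/m³
Planck energy density: u_P = c⁷/(ℏG²) = 4.68 × 10^113 J/m³
25.2 × 3.01 × 10^13 / 4.68 × 10^113 = 1.62 × 10^-99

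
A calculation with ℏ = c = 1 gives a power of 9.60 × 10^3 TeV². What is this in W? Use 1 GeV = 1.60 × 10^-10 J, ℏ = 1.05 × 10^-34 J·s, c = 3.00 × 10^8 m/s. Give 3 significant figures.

2.34 × 10^24 W

Power is [E]/[T] = [E]²/ℏ.
1 GeV² → 1/ℏ × (1 GeV in J)² = 2.44 × 10^14 W.
Convert the energy scale: 9.60 × 10^3 TeV² = 9.60 × 10^9 GeV².
Result: 9.60 × 10^9 × 2.44 × 10^14 = 2.34 × 10^24 W.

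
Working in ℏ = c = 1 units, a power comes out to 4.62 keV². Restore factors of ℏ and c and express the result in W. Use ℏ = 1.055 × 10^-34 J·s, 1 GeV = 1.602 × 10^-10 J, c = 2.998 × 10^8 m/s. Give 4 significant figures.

Power is [E]/[T] = [E]²/ℏ.
1 GeV² → 1/ℏ × (1 GeV in J)² = 2.433 × 10^14 W.
Convert the energy scale: 4.62 keV² = 4.62 × 10^-12 GeV².
Result: 4.62 × 10^-12 × 2.433 × 10^14 = 1.124 × 10^3 W.

1.124 × 10^3 W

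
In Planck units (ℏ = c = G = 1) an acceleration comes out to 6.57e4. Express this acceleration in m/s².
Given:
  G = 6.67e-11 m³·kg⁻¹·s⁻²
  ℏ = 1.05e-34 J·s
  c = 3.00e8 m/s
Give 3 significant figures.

3.67e56 m/s²

One Planck acceleration: a_P = √(c⁷/(ℏG)) = 5.59e51 m/s².
6.57e4 × 5.59e51 m/s² = 3.67e56 m/s²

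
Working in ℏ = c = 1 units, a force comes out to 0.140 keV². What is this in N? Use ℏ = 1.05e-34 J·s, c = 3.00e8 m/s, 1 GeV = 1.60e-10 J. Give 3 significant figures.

Force is [E]/[L] = [E]²/(ℏc); restore (ℏc)⁻¹.
1 GeV² → 1/(ℏc) × (1 GeV in J)² = 8.13e5 N.
Convert the energy scale: 0.140 keV² = 1.40e-13 GeV².
Result: 1.40e-13 × 8.13e5 = 1.14e-7 N.

1.14e-7 N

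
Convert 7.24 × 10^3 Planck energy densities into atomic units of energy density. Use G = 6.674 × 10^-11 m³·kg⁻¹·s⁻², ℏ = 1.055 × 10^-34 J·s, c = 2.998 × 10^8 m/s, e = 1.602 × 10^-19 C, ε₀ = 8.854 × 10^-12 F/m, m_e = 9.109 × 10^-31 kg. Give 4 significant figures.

Planck energy density: u_P = c⁷/(ℏG²) = 4.632 × 10^113 J/m³
atomic unit of energy density: u_au = E_h/a₀³ = m_e⁴e¹⁰/((4πε₀)⁵ℏ⁸) = 2.929 × 10^13 J/m³
7.24 × 10^3 × 4.632 × 10^113 / 2.929 × 10^13 = 1.145 × 10^104

1.145 × 10^104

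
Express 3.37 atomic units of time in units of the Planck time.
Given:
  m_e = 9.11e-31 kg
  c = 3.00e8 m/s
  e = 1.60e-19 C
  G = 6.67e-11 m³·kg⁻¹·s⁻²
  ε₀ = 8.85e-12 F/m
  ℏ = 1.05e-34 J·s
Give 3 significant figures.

atomic unit of time: τ_au = (4πε₀)²ℏ³/(m_e e⁴) = 2.40e-17 s
Planck time: t_P = √(ℏG/c⁵) = 5.37e-44 s
3.37 × 2.40e-17 / 5.37e-44 = 1.51e27

1.51e27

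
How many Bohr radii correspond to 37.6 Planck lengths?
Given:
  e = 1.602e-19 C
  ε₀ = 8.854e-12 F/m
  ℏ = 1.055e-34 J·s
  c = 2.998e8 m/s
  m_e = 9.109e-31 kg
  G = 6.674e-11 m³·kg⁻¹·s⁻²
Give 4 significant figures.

1.147e-23

Planck length: ℓ_P = √(ℏG/c³) = 1.616e-35 m
Bohr radius: a₀ = 4πε₀ℏ²/(m_e e²) = 5.297e-11 m
37.6 × 1.616e-35 / 5.297e-11 = 1.147e-23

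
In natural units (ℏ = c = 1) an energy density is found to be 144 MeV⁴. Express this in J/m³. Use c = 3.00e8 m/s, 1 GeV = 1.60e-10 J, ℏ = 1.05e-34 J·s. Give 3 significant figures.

3.02e27 J/m³

[E]/[L]³ = [E]⁴/(ℏc)³; restore (ℏc)⁻³.
1 GeV⁴ → 1/(ℏc)³ × (1 GeV in J)⁴ = 2.10e37 J/m³.
Convert the energy scale: 144 MeV⁴ = 1.44e-10 GeV⁴.
Result: 1.44e-10 × 2.10e37 = 3.02e27 J/m³.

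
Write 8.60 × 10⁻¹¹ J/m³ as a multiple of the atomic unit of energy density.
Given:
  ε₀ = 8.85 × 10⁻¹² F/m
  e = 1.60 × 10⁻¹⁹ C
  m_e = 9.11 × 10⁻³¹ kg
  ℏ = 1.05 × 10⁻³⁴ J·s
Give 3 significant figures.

2.85 × 10⁻²⁴

atomic unit of energy density: u_au = E_h/a₀³ = m_e⁴e¹⁰/((4πε₀)⁵ℏ⁸) = 3.01 × 10¹³ J/m³.
8.60 × 10⁻¹¹ / 3.01 × 10¹³ = 2.85 × 10⁻²⁴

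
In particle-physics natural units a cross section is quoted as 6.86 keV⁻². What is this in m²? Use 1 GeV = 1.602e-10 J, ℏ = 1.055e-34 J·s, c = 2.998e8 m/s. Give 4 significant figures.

2.674e-19 m²

Area is [L]² = [E]⁻²·(ℏc)²; restore (ℏc)².
1 GeV⁻² → (ℏc)² × (1 GeV in J)⁻² = 3.898e-32 m².
Convert the energy scale: 6.86 keV⁻² = 6.86e12 GeV⁻².
Result: 6.86e12 × 3.898e-32 = 2.674e-19 m².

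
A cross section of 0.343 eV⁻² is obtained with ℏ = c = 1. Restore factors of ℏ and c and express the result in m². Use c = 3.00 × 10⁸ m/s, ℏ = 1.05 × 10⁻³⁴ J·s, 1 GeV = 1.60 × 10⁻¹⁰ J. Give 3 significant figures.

1.33 × 10⁻¹⁴ m²

Area is [L]² = [E]⁻²·(ℏc)²; restore (ℏc)².
1 GeV⁻² → (ℏc)² × (1 GeV in J)⁻² = 3.88 × 10⁻³² m².
Convert the energy scale: 0.343 eV⁻² = 3.43 × 10¹⁷ GeV⁻².
Result: 3.43 × 10¹⁷ × 3.88 × 10⁻³² = 1.33 × 10⁻¹⁴ m².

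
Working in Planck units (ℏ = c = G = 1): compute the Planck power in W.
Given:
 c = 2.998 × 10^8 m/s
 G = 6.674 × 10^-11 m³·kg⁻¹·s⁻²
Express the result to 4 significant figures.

Dimensional analysis gives P_P = c⁵/G.
  = 2.422 × 10^42 / 6.674 × 10^-11
  = 3.629 × 10^52 W

3.629 × 10^52 W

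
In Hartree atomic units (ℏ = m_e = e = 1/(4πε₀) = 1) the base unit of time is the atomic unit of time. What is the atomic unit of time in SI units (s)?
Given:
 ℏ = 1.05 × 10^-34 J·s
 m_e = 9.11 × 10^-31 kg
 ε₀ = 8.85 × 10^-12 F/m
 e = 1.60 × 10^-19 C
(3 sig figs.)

2.40 × 10^-17 s

τ_au = (4πε₀)²ℏ³/(m_e e⁴)
E_h = 4.38 × 10^-18 J
ℏ/E_h = 2.40 × 10^-17 s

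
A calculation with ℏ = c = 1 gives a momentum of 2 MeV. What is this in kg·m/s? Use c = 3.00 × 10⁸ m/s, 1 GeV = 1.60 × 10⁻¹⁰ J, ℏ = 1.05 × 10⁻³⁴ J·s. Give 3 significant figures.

Momentum is [E]/c; divide by c.
1 GeV → 1/c × (1 GeV in J) = 5.33 × 10⁻¹⁹ kg·m/s.
Convert the energy scale: 2 MeV = 2.00 × 10⁻³ GeV.
Result: 2.00 × 10⁻³ × 5.33 × 10⁻¹⁹ = 1.07 × 10⁻²¹ kg·m/s.

1.07 × 10⁻²¹ kg·m/s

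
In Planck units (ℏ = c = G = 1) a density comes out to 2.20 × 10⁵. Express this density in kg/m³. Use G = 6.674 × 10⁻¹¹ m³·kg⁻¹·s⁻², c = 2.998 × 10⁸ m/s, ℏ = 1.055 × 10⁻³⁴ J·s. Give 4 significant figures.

1.134 × 10¹⁰² kg/m³

One Planck density: ρ_P = c⁵/(ℏG²) = 5.154 × 10⁹⁶ kg/m³.
2.20 × 10⁵ × 5.154 × 10⁹⁶ kg/m³ = 1.134 × 10¹⁰² kg/m³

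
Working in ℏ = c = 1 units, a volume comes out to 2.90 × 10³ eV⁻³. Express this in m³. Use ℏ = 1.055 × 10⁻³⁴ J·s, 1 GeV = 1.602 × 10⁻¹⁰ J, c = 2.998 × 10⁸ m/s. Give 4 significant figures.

2.232 × 10⁻¹⁷ m³

Volume is [L]³ = [E]⁻³·(ℏc)³.
1 GeV⁻³ → (ℏc)³ × (1 GeV in J)⁻³ = 7.696 × 10⁻⁴⁸ m³.
Convert the energy scale: 2.90 × 10³ eV⁻³ = 2.90 × 10³⁰ GeV⁻³.
Result: 2.90 × 10³⁰ × 7.696 × 10⁻⁴⁸ = 2.232 × 10⁻¹⁷ m³.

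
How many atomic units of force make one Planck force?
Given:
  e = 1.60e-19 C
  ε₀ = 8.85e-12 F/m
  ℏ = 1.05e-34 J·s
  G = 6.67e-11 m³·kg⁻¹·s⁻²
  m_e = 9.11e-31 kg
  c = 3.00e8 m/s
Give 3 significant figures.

Planck force: F_P = c⁴/G = 1.21e44 N
atomic unit of force: F_au = E_h/a₀ = m_e²e⁶/((4πε₀)³ℏ⁴) = 8.33e-8 N
ratio = 1.21e44 / 8.33e-8 = 1.46e51

1.46e51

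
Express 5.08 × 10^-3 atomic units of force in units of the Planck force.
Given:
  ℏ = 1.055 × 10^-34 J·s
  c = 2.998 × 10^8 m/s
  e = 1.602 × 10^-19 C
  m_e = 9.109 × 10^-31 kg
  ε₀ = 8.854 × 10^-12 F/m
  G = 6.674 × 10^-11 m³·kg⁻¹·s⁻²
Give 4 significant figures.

3.450 × 10^-54

atomic unit of force: F_au = E_h/a₀ = m_e²e⁶/((4πε₀)³ℏ⁴) = 8.220 × 10^-8 N
Planck force: F_P = c⁴/G = 1.210 × 10^44 N
5.08 × 10^-3 × 8.220 × 10^-8 / 1.210 × 10^44 = 3.450 × 10^-54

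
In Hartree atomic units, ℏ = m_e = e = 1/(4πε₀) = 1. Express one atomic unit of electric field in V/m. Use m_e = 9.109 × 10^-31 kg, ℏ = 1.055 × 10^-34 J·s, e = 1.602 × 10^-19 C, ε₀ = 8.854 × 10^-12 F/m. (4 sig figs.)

5.131 × 10^11 V/m

The unique combination of the constants set to 1 with dimensions of electric field is E_au = E_h/(e a₀) = m_e²e⁵/((4πε₀)³ℏ⁴).
E_h = 4.354 × 10^-18 J
a₀ = 5.297 × 10^-11 m
E_h/(e·a₀) = 5.131 × 10^11 V/m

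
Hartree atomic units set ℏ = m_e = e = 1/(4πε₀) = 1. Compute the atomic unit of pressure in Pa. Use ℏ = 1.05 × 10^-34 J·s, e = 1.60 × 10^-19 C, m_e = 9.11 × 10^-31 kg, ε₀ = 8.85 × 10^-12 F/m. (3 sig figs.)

3.01 × 10^13 Pa

The unique combination of the constants set to 1 with dimensions of pressure is P_au = E_h/a₀³ = m_e⁴e¹⁰/((4πε₀)⁵ℏ⁸).
E_h = 4.38 × 10^-18 J
a₀ = 5.26 × 10^-11 m
E_h/a₀³ = 3.01 × 10^13 Pa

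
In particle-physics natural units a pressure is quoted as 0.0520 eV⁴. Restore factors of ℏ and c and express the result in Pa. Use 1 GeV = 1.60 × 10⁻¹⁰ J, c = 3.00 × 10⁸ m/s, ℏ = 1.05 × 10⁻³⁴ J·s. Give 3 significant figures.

1.09 Pa

Pressure is [E]/[L]³ = [E]⁴/(ℏc)³.
1 GeV⁴ → 1/(ℏc)³ × (1 GeV in J)⁴ = 2.10 × 10³⁷ Pa.
Convert the energy scale: 0.0520 eV⁴ = 5.20 × 10⁻³⁸ GeV⁴.
Result: 5.20 × 10⁻³⁸ × 2.10 × 10³⁷ = 1.09 Pa.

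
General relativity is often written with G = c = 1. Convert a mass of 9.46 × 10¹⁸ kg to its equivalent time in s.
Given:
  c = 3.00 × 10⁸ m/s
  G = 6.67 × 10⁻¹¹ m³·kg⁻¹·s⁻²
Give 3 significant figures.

Mass → time via G/c³.
9.46 × 10¹⁸ kg × (G/c³) = 2.34 × 10⁻¹⁷ s

2.34 × 10⁻¹⁷ s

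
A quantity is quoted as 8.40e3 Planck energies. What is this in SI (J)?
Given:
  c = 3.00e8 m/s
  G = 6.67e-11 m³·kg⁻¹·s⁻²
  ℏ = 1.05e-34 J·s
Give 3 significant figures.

1.64e13 J

One Planck energy: E_P = √(ℏc⁵/G) = 1.96e9 J.
8.40e3 × 1.96e9 J = 1.64e13 J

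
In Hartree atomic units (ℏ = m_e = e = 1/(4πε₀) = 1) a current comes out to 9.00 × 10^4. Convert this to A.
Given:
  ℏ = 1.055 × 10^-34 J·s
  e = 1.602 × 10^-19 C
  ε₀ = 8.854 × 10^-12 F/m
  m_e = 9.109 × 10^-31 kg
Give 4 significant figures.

595.1 A

One atomic unit of electric current: I_au = e E_h/ℏ = m_e e⁵/((4πε₀)²ℏ³) = 6.612 × 10^-3 A.
9.00 × 10^4 × 6.612 × 10^-3 A = 595.1 A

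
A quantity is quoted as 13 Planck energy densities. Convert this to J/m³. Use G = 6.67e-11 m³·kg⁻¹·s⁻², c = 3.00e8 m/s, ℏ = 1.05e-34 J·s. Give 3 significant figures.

One Planck energy density: u_P = c⁷/(ℏG²) = 4.68e113 J/m³.
13 × 4.68e113 J/m³ = 6.09e114 J/m³

6.09e114 J/m³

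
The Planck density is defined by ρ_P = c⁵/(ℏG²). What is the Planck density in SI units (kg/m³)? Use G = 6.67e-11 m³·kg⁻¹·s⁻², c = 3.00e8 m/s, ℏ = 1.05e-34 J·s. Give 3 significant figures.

5.20e96 kg/m³

ρ_P = c⁵/(ℏG²)
  = 2.43e42 / 4.67e-55
  = 5.20e96 kg/m³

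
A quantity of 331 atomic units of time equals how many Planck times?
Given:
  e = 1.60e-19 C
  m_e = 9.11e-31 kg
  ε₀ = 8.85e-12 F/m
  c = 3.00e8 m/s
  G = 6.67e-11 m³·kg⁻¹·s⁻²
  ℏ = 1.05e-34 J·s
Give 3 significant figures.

1.48e29

atomic unit of time: τ_au = (4πε₀)²ℏ³/(m_e e⁴) = 2.40e-17 s
Planck time: t_P = √(ℏG/c⁵) = 5.37e-44 s
331 × 2.40e-17 / 5.37e-44 = 1.48e29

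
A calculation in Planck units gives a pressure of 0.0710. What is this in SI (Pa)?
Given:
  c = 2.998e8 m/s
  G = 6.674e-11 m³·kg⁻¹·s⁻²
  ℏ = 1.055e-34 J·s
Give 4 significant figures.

One Planck pressure: p_P = c⁷/(ℏG²) = 4.632e113 Pa.
0.0710 × 4.632e113 Pa = 3.289e112 Pa

3.289e112 Pa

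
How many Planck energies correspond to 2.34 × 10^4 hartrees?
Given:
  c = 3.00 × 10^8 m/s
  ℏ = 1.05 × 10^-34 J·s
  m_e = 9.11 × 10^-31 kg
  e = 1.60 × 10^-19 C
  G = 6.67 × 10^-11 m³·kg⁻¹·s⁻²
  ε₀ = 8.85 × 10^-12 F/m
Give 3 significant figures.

hartree: E_h = m_e e⁴/(4πε₀ℏ)² = 4.38 × 10^-18 J
Planck energy: E_P = √(ℏc⁵/G) = 1.96 × 10^9 J
2.34 × 10^4 × 4.38 × 10^-18 / 1.96 × 10^9 = 5.24 × 10^-23

5.24 × 10^-23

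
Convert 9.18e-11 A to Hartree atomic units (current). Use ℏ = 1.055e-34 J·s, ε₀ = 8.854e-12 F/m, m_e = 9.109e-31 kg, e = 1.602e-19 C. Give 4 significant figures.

atomic unit of electric current: I_au = e E_h/ℏ = m_e e⁵/((4πε₀)²ℏ³) = 6.612e-3 A.
9.18e-11 / 6.612e-3 = 1.388e-8

1.388e-8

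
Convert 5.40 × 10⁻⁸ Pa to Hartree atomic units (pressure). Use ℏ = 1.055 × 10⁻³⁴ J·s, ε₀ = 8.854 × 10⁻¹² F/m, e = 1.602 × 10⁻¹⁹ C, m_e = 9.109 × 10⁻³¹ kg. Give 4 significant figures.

atomic unit of pressure: P_au = E_h/a₀³ = m_e⁴e¹⁰/((4πε₀)⁵ℏ⁸) = 2.929 × 10¹³ Pa.
5.40 × 10⁻⁸ / 2.929 × 10¹³ = 1.844 × 10⁻²¹

1.844 × 10⁻²¹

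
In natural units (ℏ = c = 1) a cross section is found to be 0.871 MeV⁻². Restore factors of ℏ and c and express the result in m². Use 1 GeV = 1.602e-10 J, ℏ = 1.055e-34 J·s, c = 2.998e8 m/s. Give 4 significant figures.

3.395e-26 m²

Area is [L]² = [E]⁻²·(ℏc)²; restore (ℏc)².
1 GeV⁻² → (ℏc)² × (1 GeV in J)⁻² = 3.898e-32 m².
Convert the energy scale: 0.871 MeV⁻² = 8.71e5 GeV⁻².
Result: 8.71e5 × 3.898e-32 = 3.395e-26 m².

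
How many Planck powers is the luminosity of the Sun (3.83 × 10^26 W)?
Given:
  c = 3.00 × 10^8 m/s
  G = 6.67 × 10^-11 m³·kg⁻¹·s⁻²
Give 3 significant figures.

1.05 × 10^-26

Planck power: P_P = c⁵/G = 3.64 × 10^52 W.
3.83 × 10^26 / 3.64 × 10^52 = 1.05 × 10^-26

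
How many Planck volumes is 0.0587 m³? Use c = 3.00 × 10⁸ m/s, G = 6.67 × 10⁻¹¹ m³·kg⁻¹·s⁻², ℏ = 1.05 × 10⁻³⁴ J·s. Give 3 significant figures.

1.41 × 10¹⁰³

Planck volume: V_P = (ℏG/c³)^(3/2) = 4.18 × 10⁻¹⁰⁵ m³.
0.0587 / 4.18 × 10⁻¹⁰⁵ = 1.41 × 10¹⁰³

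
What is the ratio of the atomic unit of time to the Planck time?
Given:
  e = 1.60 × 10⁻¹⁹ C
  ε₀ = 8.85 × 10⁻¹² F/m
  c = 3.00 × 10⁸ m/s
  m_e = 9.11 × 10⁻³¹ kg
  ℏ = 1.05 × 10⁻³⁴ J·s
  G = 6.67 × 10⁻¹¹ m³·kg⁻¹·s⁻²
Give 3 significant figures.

4.47 × 10²⁶

atomic unit of time: τ_au = (4πε₀)²ℏ³/(m_e e⁴) = 2.40 × 10⁻¹⁷ s
Planck time: t_P = √(ℏG/c⁵) = 5.37 × 10⁻⁴⁴ s
ratio = 2.40 × 10⁻¹⁷ / 5.37 × 10⁻⁴⁴ = 4.47 × 10²⁶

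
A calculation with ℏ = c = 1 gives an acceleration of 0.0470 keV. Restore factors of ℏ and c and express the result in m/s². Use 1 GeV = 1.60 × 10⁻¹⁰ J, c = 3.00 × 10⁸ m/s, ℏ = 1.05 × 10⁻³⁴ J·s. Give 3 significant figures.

2.15 × 10²⁵ m/s²

Acceleration is [L]/[T]² = c·[E]/ℏ.
1 GeV → c/ℏ × (1 GeV in J) = 4.57 × 10³² m/s².
Convert the energy scale: 0.0470 keV = 4.70 × 10⁻⁸ GeV.
Result: 4.70 × 10⁻⁸ × 4.57 × 10³² = 2.15 × 10²⁵ m/s².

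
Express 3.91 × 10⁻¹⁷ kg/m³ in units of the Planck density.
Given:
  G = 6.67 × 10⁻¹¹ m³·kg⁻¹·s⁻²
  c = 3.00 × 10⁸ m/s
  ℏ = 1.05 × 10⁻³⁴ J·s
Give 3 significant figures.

7.52 × 10⁻¹¹⁴

Planck density: ρ_P = c⁵/(ℏG²) = 5.20 × 10⁹⁶ kg/m³.
3.91 × 10⁻¹⁷ / 5.20 × 10⁹⁶ = 7.52 × 10⁻¹¹⁴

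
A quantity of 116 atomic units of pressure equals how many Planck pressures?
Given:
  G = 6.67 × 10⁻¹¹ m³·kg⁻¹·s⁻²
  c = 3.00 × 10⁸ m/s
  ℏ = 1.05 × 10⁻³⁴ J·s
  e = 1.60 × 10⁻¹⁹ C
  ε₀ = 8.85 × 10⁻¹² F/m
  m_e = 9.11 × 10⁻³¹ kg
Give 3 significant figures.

atomic unit of pressure: P_au = E_h/a₀³ = m_e⁴e¹⁰/((4πε₀)⁵ℏ⁸) = 3.01 × 10¹³ Pa
Planck pressure: p_P = c⁷/(ℏG²) = 4.68 × 10¹¹³ Pa
116 × 3.01 × 10¹³ / 4.68 × 10¹¹³ = 7.47 × 10⁻⁹⁹

7.47 × 10⁻⁹⁹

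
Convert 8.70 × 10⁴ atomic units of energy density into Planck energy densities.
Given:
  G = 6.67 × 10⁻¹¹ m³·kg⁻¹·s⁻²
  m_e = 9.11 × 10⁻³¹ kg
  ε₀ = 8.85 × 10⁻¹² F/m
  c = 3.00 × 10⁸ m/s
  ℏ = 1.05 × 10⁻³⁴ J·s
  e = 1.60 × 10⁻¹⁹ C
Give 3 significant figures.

atomic unit of energy density: u_au = E_h/a₀³ = m_e⁴e¹⁰/((4πε₀)⁵ℏ⁸) = 3.01 × 10¹³ J/m³
Planck energy density: u_P = c⁷/(ℏG²) = 4.68 × 10¹¹³ J/m³
8.70 × 10⁴ × 3.01 × 10¹³ / 4.68 × 10¹¹³ = 5.60 × 10⁻⁹⁶

5.60 × 10⁻⁹⁶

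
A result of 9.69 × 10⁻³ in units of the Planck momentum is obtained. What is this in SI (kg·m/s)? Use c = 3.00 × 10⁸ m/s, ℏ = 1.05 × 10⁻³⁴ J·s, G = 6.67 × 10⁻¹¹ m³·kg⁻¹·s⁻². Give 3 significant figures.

One Planck momentum: p_P = √(ℏc³/G) = 6.52 kg·m/s.
9.69 × 10⁻³ × 6.52 kg·m/s = 0.0632 kg·m/s

0.0632 kg·m/s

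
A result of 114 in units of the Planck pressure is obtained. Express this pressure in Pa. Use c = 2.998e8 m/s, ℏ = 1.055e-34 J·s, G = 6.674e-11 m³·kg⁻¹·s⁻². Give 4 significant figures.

One Planck pressure: p_P = c⁷/(ℏG²) = 4.632e113 Pa.
114 × 4.632e113 Pa = 5.281e115 Pa

5.281e115 Pa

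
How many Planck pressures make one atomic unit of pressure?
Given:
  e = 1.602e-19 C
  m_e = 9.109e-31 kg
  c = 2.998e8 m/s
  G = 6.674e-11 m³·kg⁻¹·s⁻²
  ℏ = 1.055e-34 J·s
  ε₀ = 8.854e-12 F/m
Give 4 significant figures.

atomic unit of pressure: P_au = E_h/a₀³ = m_e⁴e¹⁰/((4πε₀)⁵ℏ⁸) = 2.929e13 Pa
Planck pressure: p_P = c⁷/(ℏG²) = 4.632e113 Pa
ratio = 2.929e13 / 4.632e113 = 6.323e-101

6.323e-101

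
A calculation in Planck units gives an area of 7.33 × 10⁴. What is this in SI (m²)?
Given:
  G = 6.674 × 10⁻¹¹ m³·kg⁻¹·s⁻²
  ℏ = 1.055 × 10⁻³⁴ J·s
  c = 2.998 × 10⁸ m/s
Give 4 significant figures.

One Planck area: A_P = ℏG/c³ = 2.613 × 10⁻⁷⁰ m².
7.33 × 10⁴ × 2.613 × 10⁻⁷⁰ m² = 1.915 × 10⁻⁶⁵ m²

1.915 × 10⁻⁶⁵ m²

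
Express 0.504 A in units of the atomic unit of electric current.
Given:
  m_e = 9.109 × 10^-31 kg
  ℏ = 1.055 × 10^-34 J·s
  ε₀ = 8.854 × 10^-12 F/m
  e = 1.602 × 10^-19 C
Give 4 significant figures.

76.23

atomic unit of electric current: I_au = e E_h/ℏ = m_e e⁵/((4πε₀)²ℏ³) = 6.612 × 10^-3 A.
0.504 / 6.612 × 10^-3 = 76.23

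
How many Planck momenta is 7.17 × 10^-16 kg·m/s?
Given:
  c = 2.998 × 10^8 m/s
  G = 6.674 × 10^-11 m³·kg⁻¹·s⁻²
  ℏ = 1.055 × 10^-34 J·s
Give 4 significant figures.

Planck momentum: p_P = √(ℏc³/G) = 6.527 kg·m/s.
7.17 × 10^-16 / 6.527 = 1.099 × 10^-16

1.099 × 10^-16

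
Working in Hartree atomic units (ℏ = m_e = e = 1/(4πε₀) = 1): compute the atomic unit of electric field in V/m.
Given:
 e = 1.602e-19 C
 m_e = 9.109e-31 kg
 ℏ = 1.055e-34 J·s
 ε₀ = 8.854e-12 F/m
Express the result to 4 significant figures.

5.131e11 V/m

From ℏ = m_e = e = 1/(4πε₀) = 1 the electric field scale is E_au = E_h/(e a₀) = m_e²e⁵/((4πε₀)³ℏ⁴).
E_h = 4.354e-18 J
a₀ = 5.297e-11 m
E_h/(e·a₀) = 5.131e11 V/m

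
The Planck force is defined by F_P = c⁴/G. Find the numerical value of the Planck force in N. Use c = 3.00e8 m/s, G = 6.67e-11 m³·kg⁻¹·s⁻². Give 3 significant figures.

1.21e44 N

F_P = c⁴/G
  = 8.10e33 / 6.67e-11
  = 1.21e44 N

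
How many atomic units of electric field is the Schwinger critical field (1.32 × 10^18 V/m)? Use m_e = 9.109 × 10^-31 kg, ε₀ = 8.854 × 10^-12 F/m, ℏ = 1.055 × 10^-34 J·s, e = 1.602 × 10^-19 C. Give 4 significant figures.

atomic unit of electric field: E_au = E_h/(e a₀) = m_e²e⁵/((4πε₀)³ℏ⁴) = 5.131 × 10^11 V/m.
1.32 × 10^18 / 5.131 × 10^11 = 2.573 × 10^6

2.573 × 10^6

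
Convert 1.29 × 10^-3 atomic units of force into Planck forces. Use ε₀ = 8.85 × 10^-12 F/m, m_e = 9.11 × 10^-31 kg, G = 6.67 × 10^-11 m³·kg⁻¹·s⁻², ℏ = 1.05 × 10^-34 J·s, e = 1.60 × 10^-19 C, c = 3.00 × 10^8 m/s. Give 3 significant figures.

atomic unit of force: F_au = E_h/a₀ = m_e²e⁶/((4πε₀)³ℏ⁴) = 8.33 × 10^-8 N
Planck force: F_P = c⁴/G = 1.21 × 10^44 N
1.29 × 10^-3 × 8.33 × 10^-8 / 1.21 × 10^44 = 8.85 × 10^-55

8.85 × 10^-55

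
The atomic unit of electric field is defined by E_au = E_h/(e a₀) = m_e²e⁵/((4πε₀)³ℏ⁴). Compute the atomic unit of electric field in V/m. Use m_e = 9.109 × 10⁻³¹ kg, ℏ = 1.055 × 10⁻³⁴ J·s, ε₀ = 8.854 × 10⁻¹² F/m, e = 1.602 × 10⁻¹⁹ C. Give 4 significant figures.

5.131 × 10¹¹ V/m

E_au = E_h/(e a₀) = m_e²e⁵/((4πε₀)³ℏ⁴)
E_h = 4.354 × 10⁻¹⁸ J
a₀ = 5.297 × 10⁻¹¹ m
E_h/(e·a₀) = 5.131 × 10¹¹ V/m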